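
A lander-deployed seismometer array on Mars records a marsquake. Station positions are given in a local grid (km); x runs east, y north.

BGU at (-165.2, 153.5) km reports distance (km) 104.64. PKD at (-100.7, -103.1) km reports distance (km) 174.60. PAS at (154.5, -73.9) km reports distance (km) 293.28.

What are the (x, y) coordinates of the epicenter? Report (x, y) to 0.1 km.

Circle about each station: (x + 165.2)² + (y − 153.5)² = 104.64²; (x + 100.7)² + (y + 103.1)² = 174.60²; (x − 154.5)² + (y + 73.9)² = 293.28².
Subtracting the BGU equation from the PKD and PAS equations removes the quadratic terms:
129.0 x − 513.2 y = -49618.82
639.4 x − 454.8 y = -96585.46
Solving the 2×2 system: x ≈ -100.2, y ≈ 71.5 km.
Check against BGU (with the unrounded x, y): √((x + 165.2)²+(y − 153.5)²) = 104.64 ≈ 104.64 km. ✓

(-100.2, 71.5)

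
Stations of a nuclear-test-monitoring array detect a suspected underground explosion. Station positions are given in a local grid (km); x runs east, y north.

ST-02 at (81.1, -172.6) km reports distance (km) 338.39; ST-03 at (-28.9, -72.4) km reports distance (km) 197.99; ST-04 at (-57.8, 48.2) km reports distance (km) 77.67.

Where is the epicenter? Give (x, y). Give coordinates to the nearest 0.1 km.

Circle about each station: (x − 81.1)² + (y + 172.6)² = 338.39²; (x + 28.9)² + (y + 72.4)² = 197.99²; (x + 57.8)² + (y − 48.2)² = 77.67².
Subtracting pairs of circle equations eliminates x²+y² and gives linear equations (the radical axes):
-220.0 x + 200.4 y = 45016.75
-277.8 x + 441.6 y = 77771.27
Solving the 2×2 system: x ≈ -103.5, y ≈ 111.0 km.

x ≈ -103.5 km, y ≈ 111.0 km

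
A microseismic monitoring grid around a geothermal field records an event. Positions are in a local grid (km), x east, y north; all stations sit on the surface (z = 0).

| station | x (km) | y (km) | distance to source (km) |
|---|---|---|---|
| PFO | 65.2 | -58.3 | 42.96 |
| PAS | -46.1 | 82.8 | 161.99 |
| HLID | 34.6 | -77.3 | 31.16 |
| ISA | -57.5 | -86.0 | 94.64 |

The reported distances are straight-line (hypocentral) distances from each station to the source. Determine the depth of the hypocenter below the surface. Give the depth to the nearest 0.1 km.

Each station gives a sphere (x−x_i)² + (y−y_i)² + z² = d_i² (stations at z=0).
Subtracting the PFO sphere from PAS and HLID: z² cancels, leaving linear equations in x and y:
-222.6 x + 282.2 y = -23064.08
-61.2 x − 38.0 y = 397.14
Solving: x ≈ 29.708, y ≈ -58.296 km (keep extra digits for the depth step; rounded: 29.7, -58.3).
Then from the PFO sphere: z² = 42.96² − (x − 65.2)² − (y + 58.3)² with x = 29.708, y = -58.296, so z ≈ 24.205 ≈ 24.2 km.
Check against ISA (with the unrounded solution): distance 94.65 ≈ 94.64 km. ✓

z ≈ 24.2 km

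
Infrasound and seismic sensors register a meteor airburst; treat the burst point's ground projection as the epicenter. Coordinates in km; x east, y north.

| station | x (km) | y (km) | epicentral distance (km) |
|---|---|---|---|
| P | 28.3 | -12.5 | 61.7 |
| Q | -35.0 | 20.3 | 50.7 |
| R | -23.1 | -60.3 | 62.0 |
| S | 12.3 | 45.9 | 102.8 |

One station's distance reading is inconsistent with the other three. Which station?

P

Solve using three stations at a time. Using Q, R, S (subtract circle equations pairwise → linear system) gives (x, y) ≈ (-68.3, -17.9).
Distances from that point to each station vs reported:
  P: calculated 96.7 vs reported 61.7 → residual 35.0 km
  Q: calculated 50.7 vs reported 50.7 → residual 0.0 km
  R: calculated 62.0 vs reported 62.0 → residual 0.0 km
  S: calculated 102.8 vs reported 102.8 → residual 0.0 km
Q, R, S are mutually consistent (residuals ≈ 0); P is off by 35.0 km.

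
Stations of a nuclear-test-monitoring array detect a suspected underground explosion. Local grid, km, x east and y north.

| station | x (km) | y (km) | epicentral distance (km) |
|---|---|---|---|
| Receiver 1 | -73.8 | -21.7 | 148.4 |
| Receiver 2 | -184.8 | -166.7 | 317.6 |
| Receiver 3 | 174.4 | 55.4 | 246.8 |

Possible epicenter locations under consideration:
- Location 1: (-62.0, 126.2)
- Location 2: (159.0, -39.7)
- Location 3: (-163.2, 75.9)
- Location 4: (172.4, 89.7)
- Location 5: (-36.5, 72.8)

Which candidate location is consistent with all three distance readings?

For each candidate, compare |candidate − station| to the reported distance:
Location 1: residuals Receiver 1 0.0, Receiver 2 0.0, Receiver 3 0.0 → max 0.0 km
Location 2: residuals Receiver 1 85.1, Receiver 2 48.9, Receiver 3 150.5 → max 150.5 km
Location 3: residuals Receiver 1 16.0, Receiver 2 74.0, Receiver 3 91.4 → max 91.4 km
Location 4: residuals Receiver 1 121.8, Receiver 2 122.1, Receiver 3 212.4 → max 212.4 km
Location 5: residuals Receiver 1 46.8, Receiver 2 35.9, Receiver 3 35.2 → max 46.8 km
Only Location 1 has all residuals ≈ 0.

Location 1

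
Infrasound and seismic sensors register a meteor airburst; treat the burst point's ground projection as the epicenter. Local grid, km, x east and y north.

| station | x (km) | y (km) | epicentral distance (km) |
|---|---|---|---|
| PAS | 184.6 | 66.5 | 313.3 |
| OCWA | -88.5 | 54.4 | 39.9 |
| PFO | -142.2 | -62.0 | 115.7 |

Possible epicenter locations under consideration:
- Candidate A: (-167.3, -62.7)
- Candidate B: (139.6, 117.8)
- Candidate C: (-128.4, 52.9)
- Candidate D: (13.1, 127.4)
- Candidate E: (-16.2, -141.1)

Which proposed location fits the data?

Candidate C

For each candidate, compare |candidate − station| to the reported distance:
Candidate A: residuals PAS 61.6, OCWA 101.2, PFO 90.6 → max 101.2 km
Candidate B: residuals PAS 245.1, OCWA 196.8, PFO 218.6 → max 245.1 km
Candidate C: residuals PAS 0.0, OCWA 0.0, PFO 0.0 → max 0.0 km
Candidate D: residuals PAS 131.3, OCWA 85.2, PFO 129.2 → max 131.3 km
Candidate E: residuals PAS 24.5, OCWA 168.5, PFO 33.1 → max 168.5 km
Only Candidate C has all residuals ≈ 0.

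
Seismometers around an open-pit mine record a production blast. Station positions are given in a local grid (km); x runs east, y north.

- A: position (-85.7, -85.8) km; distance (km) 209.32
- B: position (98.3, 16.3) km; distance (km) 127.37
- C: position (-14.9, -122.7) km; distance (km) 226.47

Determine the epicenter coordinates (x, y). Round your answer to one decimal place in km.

(4.9, 102.9)

Circle about each station: (x + 85.7)² + (y + 85.8)² = 209.32²; (x − 98.3)² + (y − 16.3)² = 127.37²; (x + 14.9)² + (y + 122.7)² = 226.47².
Subtracting the A equation from the B and C equations removes the quadratic terms:
368.0 x + 204.2 y = 22814.20
141.6 x − 73.8 y = -6902.63
Solving the 2×2 system: x ≈ 4.9, y ≈ 102.9 km.
Check against A (with the unrounded x, y): √((x + 85.7)²+(y + 85.8)²) = 209.33 ≈ 209.32 km. ✓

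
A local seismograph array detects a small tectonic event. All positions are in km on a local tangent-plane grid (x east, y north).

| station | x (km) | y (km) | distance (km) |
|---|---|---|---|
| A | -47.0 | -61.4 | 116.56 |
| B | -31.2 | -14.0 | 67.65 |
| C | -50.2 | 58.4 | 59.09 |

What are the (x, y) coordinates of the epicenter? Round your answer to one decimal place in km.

Circle about each station: (x + 47.0)² + (y + 61.4)² = 116.56²; (x + 31.2)² + (y + 14.0)² = 67.65²; (x + 50.2)² + (y − 58.4)² = 59.09².
Subtracting the A equation from the B and C equations removes the quadratic terms:
31.6 x + 94.8 y = 4200.19
-6.4 x + 239.6 y = 10046.25
Solving the 2×2 system: x ≈ 6.6, y ≈ 42.1 km.
Check against A (with the unrounded x, y): √((x + 47.0)²+(y + 61.4)²) = 116.56 ≈ 116.56 km. ✓

x ≈ 6.6 km, y ≈ 42.1 km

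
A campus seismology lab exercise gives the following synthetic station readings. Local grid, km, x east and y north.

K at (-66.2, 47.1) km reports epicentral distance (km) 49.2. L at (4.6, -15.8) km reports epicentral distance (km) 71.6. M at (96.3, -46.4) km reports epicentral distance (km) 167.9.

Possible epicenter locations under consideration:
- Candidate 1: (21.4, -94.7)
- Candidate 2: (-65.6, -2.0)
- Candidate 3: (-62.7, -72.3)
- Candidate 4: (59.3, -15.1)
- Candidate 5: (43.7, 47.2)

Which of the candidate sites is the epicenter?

Candidate 2

For each candidate, compare |candidate − station| to the reported distance:
Candidate 1: residuals K 117.5, L 9.1, M 78.8 → max 117.5 km
Candidate 2: residuals K 0.1, L 0.1, M 0.0 → max 0.1 km
Candidate 3: residuals K 70.3, L 16.3, M 6.8 → max 70.3 km
Candidate 4: residuals K 90.9, L 16.9, M 119.4 → max 119.4 km
Candidate 5: residuals K 60.7, L 2.5, M 60.5 → max 60.7 km
Only Candidate 2 has all residuals ≈ 0.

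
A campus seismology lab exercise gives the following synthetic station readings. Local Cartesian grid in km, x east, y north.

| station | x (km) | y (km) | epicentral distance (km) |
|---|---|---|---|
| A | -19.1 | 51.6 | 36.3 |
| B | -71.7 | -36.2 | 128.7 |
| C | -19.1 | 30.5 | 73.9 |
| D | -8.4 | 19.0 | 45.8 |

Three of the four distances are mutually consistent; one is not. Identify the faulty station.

Solve using three stations at a time. Using A, B, D (subtract circle equations pairwise → linear system) gives (x, y) ≈ (16.8, 57.3).
Distances from that point to each station vs reported:
  A: calculated 36.3 vs reported 36.3 → residual 0.0 km
  B: calculated 128.7 vs reported 128.7 → residual 0.0 km
  C: calculated 44.8 vs reported 73.9 → residual 29.1 km
  D: calculated 45.8 vs reported 45.8 → residual 0.0 km
A, B, D are mutually consistent (residuals ≈ 0); C is off by 29.1 km.

C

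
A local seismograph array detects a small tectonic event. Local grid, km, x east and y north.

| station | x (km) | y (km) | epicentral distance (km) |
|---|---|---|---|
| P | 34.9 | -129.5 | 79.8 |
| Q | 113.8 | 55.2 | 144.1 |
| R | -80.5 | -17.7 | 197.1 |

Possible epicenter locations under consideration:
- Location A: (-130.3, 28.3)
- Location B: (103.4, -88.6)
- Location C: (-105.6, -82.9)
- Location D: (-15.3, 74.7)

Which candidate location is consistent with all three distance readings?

For each candidate, compare |candidate − station| to the reported distance:
Location A: residuals P 148.7, Q 101.5, R 129.3 → max 148.7 km
Location B: residuals P 0.0, Q 0.1, R 0.0 → max 0.1 km
Location C: residuals P 68.2, Q 115.1, R 127.2 → max 127.2 km
Location D: residuals P 130.5, Q 13.5, R 84.0 → max 130.5 km
Only Location B has all residuals ≈ 0.

Location B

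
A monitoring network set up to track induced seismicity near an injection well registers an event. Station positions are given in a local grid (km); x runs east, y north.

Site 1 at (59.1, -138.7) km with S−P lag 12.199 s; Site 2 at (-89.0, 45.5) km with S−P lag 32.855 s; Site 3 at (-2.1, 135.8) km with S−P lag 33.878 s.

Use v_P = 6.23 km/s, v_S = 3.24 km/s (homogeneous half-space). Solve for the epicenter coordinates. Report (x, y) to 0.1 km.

Distance from S−P lag: d = Δt · v_P v_S / (v_P − v_S) = Δt · (6.23·3.24)/(6.23−3.24) ≈ 6.7509·Δt.
So d_Site 1 = 82.35, d_Site 2 = 221.80, d_Site 3 = 228.71 km.
Circle about each station: (x − 59.1)² + (y + 138.7)² = 82.35²; (x + 89.0)² + (y − 45.5)² = 221.80²; (x + 2.1)² + (y − 135.8)² = 228.71².
Subtracting the Site 1 equation from the Site 2 and Site 3 equations removes the quadratic terms:
-296.2 x + 368.4 y = -55152.97
-122.4 x + 549.0 y = -49811.19
Solving the 2×2 system: x ≈ 101.5, y ≈ -68.1 km.

(101.5, -68.1)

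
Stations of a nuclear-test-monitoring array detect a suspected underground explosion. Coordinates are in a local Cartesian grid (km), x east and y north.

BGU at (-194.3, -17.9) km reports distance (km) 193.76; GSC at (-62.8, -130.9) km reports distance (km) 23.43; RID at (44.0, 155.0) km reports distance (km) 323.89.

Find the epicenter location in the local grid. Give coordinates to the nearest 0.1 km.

(-55.6, -153.2)

Circle about each station: (x + 194.3)² + (y + 17.9)² = 193.76²; (x + 62.8)² + (y + 130.9)² = 23.43²; (x − 44.0)² + (y − 155.0)² = 323.89².
Subtracting pairs of circle equations eliminates x²+y² and gives linear equations (the radical axes):
263.0 x − 226.0 y = 19999.72
476.6 x + 345.8 y = -79473.69
Solving the 2×2 system: x ≈ -55.6, y ≈ -153.2 km.
Check against BGU (with the unrounded x, y): √((x + 194.3)²+(y + 17.9)²) = 193.76 ≈ 193.76 km. ✓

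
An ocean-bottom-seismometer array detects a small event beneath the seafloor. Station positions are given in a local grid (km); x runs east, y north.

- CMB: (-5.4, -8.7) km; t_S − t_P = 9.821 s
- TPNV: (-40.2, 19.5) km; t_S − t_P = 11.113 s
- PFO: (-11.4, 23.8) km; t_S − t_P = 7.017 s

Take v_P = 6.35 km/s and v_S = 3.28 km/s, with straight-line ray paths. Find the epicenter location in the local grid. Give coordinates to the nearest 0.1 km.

Distance from S−P lag: d = Δt · v_P v_S / (v_P − v_S) = Δt · (6.35·3.28)/(6.35−3.28) ≈ 6.7844·Δt.
So d_CMB = 66.63, d_TPNV = 75.39, d_PFO = 47.61 km.
Circle about each station: (x + 5.4)² + (y + 8.7)² = 66.63²; (x + 40.2)² + (y − 19.5)² = 75.39²; (x + 11.4)² + (y − 23.8)² = 47.61².
Subtracting pairs of circle equations eliminates x²+y² and gives linear equations (the radical axes):
-69.6 x + 56.4 y = 647.34
-12.0 x + 65.0 y = 2764.39
Solving the 2×2 system: x ≈ 29.6, y ≈ 48.0 km.

(29.6, 48.0)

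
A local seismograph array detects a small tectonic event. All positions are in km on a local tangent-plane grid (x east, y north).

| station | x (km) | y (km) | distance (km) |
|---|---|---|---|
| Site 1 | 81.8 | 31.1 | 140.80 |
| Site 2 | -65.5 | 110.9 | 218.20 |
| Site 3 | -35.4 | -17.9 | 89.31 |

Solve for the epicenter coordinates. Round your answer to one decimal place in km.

x ≈ 14.0 km, y ≈ -92.3 km

Circle about each station: (x − 81.8)² + (y − 31.1)² = 140.80²; (x + 65.5)² + (y − 110.9)² = 218.20²; (x + 35.4)² + (y + 17.9)² = 89.31².
Subtracting the Site 1 equation from the Site 2 and Site 3 equations removes the quadratic terms:
-294.6 x + 159.6 y = -18855.99
-234.4 x − 98.0 y = 5763.48
Solving the 2×2 system: x ≈ 14.0, y ≈ -92.3 km.
Check against Site 1 (with the unrounded x, y): √((x − 81.8)²+(y − 31.1)²) = 140.80 ≈ 140.80 km. ✓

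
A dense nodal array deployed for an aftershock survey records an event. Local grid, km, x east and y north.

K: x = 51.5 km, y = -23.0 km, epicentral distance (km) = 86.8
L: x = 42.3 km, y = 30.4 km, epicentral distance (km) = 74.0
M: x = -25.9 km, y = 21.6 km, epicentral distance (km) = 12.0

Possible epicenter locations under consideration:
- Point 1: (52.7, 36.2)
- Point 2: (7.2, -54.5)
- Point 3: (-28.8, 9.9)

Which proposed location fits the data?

Point 3

For each candidate, compare |candidate − station| to the reported distance:
Point 1: residuals K 27.6, L 62.1, M 67.9 → max 67.9 km
Point 2: residuals K 32.4, L 17.9, M 71.0 → max 71.0 km
Point 3: residuals K 0.0, L 0.0, M 0.1 → max 0.1 km
Only Point 3 has all residuals ≈ 0.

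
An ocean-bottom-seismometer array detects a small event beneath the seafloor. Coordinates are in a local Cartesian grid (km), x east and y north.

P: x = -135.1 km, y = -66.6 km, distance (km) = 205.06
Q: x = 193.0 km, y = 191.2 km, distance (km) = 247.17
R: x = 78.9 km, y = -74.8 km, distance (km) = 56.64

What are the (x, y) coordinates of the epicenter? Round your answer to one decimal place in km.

Circle about each station: (x + 135.1)² + (y + 66.6)² = 205.06²; (x − 193.0)² + (y − 191.2)² = 247.17²; (x − 78.9)² + (y + 74.8)² = 56.64².
Subtracting the P equation from the Q and R equations removes the quadratic terms:
656.2 x + 515.6 y = 32075.46
428.0 x − 16.4 y = 27974.19
Solving the 2×2 system: x ≈ 64.6, y ≈ -20.0 km.

x ≈ 64.6 km, y ≈ -20.0 km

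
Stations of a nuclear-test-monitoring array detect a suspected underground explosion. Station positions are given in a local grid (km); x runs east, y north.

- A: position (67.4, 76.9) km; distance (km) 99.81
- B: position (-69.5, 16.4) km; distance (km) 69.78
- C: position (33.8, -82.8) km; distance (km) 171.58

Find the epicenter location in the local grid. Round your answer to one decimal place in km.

-32.4 km east, 75.5 km north

Circle about each station: (x − 67.4)² + (y − 76.9)² = 99.81²; (x + 69.5)² + (y − 16.4)² = 69.78²; (x − 33.8)² + (y + 82.8)² = 171.58².
Subtracting pairs of circle equations eliminates x²+y² and gives linear equations (the radical axes):
-273.8 x − 121.0 y = -264.37
-67.2 x − 319.4 y = -21935.75
Solving the 2×2 system: x ≈ -32.4, y ≈ 75.5 km.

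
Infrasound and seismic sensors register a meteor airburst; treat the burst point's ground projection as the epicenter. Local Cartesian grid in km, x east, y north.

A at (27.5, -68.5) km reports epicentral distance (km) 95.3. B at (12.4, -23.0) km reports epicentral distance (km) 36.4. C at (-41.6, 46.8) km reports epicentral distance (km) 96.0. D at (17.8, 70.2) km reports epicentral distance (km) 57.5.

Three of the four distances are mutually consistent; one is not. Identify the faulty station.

B

Solve using three stations at a time. Using A, C, D (subtract circle equations pairwise → linear system) gives (x, y) ≈ (51.6, 23.7).
Distances from that point to each station vs reported:
  A: calculated 95.3 vs reported 95.3 → residual 0.0 km
  B: calculated 60.9 vs reported 36.4 → residual 24.5 km
  C: calculated 96.0 vs reported 96.0 → residual 0.0 km
  D: calculated 57.5 vs reported 57.5 → residual 0.0 km
A, C, D are mutually consistent (residuals ≈ 0); B is off by 24.5 km.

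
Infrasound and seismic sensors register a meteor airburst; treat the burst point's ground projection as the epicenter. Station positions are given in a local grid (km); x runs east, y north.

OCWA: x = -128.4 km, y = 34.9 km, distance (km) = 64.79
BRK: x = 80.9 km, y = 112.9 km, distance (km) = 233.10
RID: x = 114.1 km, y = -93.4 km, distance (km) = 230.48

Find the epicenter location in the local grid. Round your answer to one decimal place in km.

x ≈ -106.3 km, y ≈ -26.0 km

Circle about each station: (x + 128.4)² + (y − 34.9)² = 64.79²; (x − 80.9)² + (y − 112.9)² = 233.10²; (x − 114.1)² + (y + 93.4)² = 230.48².
Subtracting the OCWA equation from the BRK and RID equations removes the quadratic terms:
418.6 x + 156.0 y = -48551.22
485.0 x − 256.6 y = -44885.49
Solving the 2×2 system: x ≈ -106.3, y ≈ -26.0 km.
Check against OCWA (with the unrounded x, y): √((x + 128.4)²+(y − 34.9)²) = 64.78 ≈ 64.79 km. ✓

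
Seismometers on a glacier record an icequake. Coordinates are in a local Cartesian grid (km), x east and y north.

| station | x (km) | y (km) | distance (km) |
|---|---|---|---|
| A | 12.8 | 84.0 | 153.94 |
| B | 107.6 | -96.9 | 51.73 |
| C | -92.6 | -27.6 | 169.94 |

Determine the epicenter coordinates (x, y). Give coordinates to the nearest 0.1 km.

Circle about each station: (x − 12.8)² + (y − 84.0)² = 153.94²; (x − 107.6)² + (y + 96.9)² = 51.73²; (x + 92.6)² + (y + 27.6)² = 169.94².
Subtracting the A equation from the B and C equations removes the quadratic terms:
189.6 x − 361.8 y = 34769.06
-210.8 x − 223.2 y = -3065.40
Solving the 2×2 system: x ≈ 74.8, y ≈ -56.9 km.

(74.8, -56.9)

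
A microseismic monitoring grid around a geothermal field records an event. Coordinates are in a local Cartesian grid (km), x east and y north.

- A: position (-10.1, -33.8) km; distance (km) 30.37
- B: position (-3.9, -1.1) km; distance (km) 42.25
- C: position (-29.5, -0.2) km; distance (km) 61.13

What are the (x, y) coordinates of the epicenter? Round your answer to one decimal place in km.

Circle about each station: (x + 10.1)² + (y + 33.8)² = 30.37²; (x + 3.9)² + (y + 1.1)² = 42.25²; (x + 29.5)² + (y + 0.2)² = 61.13².
Subtracting the A equation from the B and C equations removes the quadratic terms:
12.4 x + 65.4 y = -2090.76
-38.8 x + 67.2 y = -3188.70
Solving the 2×2 system: x ≈ 20.2, y ≈ -35.8 km.
Check against A (with the unrounded x, y): √((x + 10.1)²+(y + 33.8)²) = 30.35 ≈ 30.37 km. ✓

20.2 km east, -35.8 km north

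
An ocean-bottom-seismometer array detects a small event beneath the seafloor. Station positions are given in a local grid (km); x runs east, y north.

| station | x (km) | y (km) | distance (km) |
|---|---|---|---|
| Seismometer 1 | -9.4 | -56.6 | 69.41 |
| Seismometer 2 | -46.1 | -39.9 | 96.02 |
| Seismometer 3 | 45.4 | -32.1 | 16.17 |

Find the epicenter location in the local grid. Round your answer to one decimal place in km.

46.9 km east, -16.0 km north

Circle about each station: (x + 9.4)² + (y + 56.6)² = 69.41²; (x + 46.1)² + (y + 39.9)² = 96.02²; (x − 45.4)² + (y + 32.1)² = 16.17².
Subtracting the Seismometer 1 equation from the Seismometer 2 and Seismometer 3 equations removes the quadratic terms:
-73.4 x + 33.4 y = -3976.79
109.6 x + 49.0 y = 4355.93
Solving the 2×2 system: x ≈ 46.9, y ≈ -16.0 km.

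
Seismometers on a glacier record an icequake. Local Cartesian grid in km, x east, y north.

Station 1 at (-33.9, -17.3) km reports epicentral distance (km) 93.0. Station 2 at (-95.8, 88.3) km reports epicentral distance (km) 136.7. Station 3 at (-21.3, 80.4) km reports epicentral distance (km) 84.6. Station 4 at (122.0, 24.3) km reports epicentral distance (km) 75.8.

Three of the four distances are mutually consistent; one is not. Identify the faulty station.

Station 2

Solve using three stations at a time. Using Station 1, Station 3, Station 4 (subtract circle equations pairwise → linear system) gives (x, y) ≈ (46.4, 29.6).
Distances from that point to each station vs reported:
  Station 1: calculated 93.0 vs reported 93.0 → residual 0.0 km
  Station 2: calculated 153.8 vs reported 136.7 → residual 17.1 km
  Station 3: calculated 84.6 vs reported 84.6 → residual 0.0 km
  Station 4: calculated 75.8 vs reported 75.8 → residual 0.0 km
Station 1, Station 3, Station 4 are mutually consistent (residuals ≈ 0); Station 2 is off by 17.1 km.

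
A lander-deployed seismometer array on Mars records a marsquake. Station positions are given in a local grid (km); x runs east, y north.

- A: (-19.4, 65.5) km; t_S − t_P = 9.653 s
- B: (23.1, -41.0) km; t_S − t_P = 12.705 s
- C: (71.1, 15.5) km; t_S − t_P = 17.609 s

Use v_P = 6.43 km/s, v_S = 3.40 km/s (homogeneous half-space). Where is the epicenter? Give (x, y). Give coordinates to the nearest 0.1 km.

Distance from S−P lag: d = Δt · v_P v_S / (v_P − v_S) = Δt · (6.43·3.40)/(6.43−3.40) ≈ 7.2152·Δt.
So d_A = 69.65, d_B = 91.67, d_C = 127.05 km.
Circle about each station: (x + 19.4)² + (y − 65.5)² = 69.65²; (x − 23.1)² + (y + 41.0)² = 91.67²; (x − 71.1)² + (y − 15.5)² = 127.05².
Subtracting the A equation from the B and C equations removes the quadratic terms:
85.0 x − 213.0 y = -6004.27
181.0 x − 100.0 y = -10661.73
Solving the 2×2 system: x ≈ -55.6, y ≈ 6.0 km.

(-55.6, 6.0)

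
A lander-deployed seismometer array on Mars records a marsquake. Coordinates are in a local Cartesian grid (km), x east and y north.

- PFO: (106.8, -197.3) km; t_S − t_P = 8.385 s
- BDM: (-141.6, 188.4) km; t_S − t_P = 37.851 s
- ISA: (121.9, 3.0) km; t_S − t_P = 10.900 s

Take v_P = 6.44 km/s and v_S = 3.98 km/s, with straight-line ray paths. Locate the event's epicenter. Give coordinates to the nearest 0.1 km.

115.8 km east, -110.4 km north

Distance from S−P lag: d = Δt · v_P v_S / (v_P − v_S) = Δt · (6.44·3.98)/(6.44−3.98) ≈ 10.4192·Δt.
So d_PFO = 87.36, d_BDM = 394.38, d_ISA = 113.57 km.
Circle about each station: (x − 106.8)² + (y + 197.3)² = 87.36²; (x + 141.6)² + (y − 188.4)² = 394.38²; (x − 121.9)² + (y − 3.0)² = 113.57².
Subtracting pairs of circle equations eliminates x²+y² and gives linear equations (the radical axes):
-496.8 x + 771.4 y = -142692.22
30.2 x + 400.6 y = -40731.30
Solving the 2×2 system: x ≈ 115.8, y ≈ -110.4 km.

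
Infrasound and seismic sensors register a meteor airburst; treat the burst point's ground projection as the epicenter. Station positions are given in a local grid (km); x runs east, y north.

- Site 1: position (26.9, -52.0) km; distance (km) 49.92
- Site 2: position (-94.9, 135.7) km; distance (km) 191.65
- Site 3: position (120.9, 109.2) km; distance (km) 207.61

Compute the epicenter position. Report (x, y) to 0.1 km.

-21.9 km east, -41.5 km north

Circle about each station: (x − 26.9)² + (y + 52.0)² = 49.92²; (x + 94.9)² + (y − 135.7)² = 191.65²; (x − 120.9)² + (y − 109.2)² = 207.61².
Subtracting the Site 1 equation from the Site 2 and Site 3 equations removes the quadratic terms:
-243.6 x + 375.4 y = -10244.83
188.0 x + 322.4 y = -17496.07
Solving the 2×2 system: x ≈ -21.9, y ≈ -41.5 km.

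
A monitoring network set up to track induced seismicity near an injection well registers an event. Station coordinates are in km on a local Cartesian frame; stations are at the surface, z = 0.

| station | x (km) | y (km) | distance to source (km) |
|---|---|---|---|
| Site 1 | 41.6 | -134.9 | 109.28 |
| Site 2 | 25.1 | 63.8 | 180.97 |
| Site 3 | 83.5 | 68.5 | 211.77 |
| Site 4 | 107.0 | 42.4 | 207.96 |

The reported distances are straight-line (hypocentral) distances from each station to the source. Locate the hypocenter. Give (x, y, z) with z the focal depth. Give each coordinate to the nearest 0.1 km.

Each station gives a sphere (x−x_i)² + (y−y_i)² + z² = d_i² (stations at z=0).
Subtracting the Site 1 sphere from Site 2 and Site 3: z² cancels, leaving linear equations in x and y:
-33.0 x + 397.4 y = -36036.14
83.8 x + 406.8 y = -41168.48
Solving: x ≈ -36.400, y ≈ -93.702 km (keep extra digits for the depth step; rounded: -36.4, -93.7).
Then from the Site 1 sphere: z² = 109.28² − (x − 41.6)² − (y + 134.9)² with x = -36.400, y = -93.702, so z ≈ 64.505 ≈ 64.5 km.

x ≈ -36.4 km, y ≈ -93.7 km, depth ≈ 64.5 km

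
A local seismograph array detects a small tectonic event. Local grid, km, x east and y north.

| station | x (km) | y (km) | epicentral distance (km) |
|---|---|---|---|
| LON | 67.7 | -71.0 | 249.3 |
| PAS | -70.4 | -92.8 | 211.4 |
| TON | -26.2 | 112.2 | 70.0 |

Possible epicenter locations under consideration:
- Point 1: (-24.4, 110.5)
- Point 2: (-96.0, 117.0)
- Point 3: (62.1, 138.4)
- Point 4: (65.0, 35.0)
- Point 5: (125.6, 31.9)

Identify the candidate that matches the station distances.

Point 2

For each candidate, compare |candidate − station| to the reported distance:
Point 1: residuals LON 45.8, PAS 3.0, TON 67.5 → max 67.5 km
Point 2: residuals LON 0.0, PAS 0.0, TON 0.0 → max 0.0 km
Point 3: residuals LON 39.8, PAS 55.1, TON 22.1 → max 55.1 km
Point 4: residuals LON 143.3, PAS 25.2, TON 49.5 → max 143.3 km
Point 5: residuals LON 131.2, PAS 20.9, TON 101.7 → max 131.2 km
Only Point 2 has all residuals ≈ 0.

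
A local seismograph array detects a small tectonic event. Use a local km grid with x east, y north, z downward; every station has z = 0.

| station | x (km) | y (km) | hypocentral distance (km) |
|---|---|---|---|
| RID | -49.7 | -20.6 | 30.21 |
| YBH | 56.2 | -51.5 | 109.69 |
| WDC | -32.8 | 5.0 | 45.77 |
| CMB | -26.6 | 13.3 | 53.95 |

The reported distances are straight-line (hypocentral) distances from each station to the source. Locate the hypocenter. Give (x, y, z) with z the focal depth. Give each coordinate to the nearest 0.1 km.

Each station gives a sphere (x−x_i)² + (y−y_i)² + z² = d_i² (stations at z=0).
Subtracting the RID sphere from YBH and WDC: z² cancels, leaving linear equations in x and y:
211.8 x − 61.8 y = -8203.01
33.8 x + 51.2 y = -2975.86
Solving: x ≈ -46.695, y ≈ -27.296 km (keep extra digits for the depth step; rounded: -46.7, -27.3).
Then from the RID sphere: z² = 30.21² − (x + 49.7)² − (y + 20.6)² with x = -46.695, y = -27.296, so z ≈ 29.305 ≈ 29.3 km.

(-46.7, -27.3, 29.3)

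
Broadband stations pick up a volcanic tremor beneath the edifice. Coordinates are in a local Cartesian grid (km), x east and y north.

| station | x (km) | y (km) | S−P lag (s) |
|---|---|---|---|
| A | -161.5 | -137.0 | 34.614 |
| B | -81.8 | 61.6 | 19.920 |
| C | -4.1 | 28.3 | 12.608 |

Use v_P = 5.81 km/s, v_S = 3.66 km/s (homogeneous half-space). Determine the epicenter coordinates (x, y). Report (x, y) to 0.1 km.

Distance from S−P lag: d = Δt · v_P v_S / (v_P − v_S) = Δt · (5.81·3.66)/(5.81−3.66) ≈ 9.8905·Δt.
So d_A = 342.35, d_B = 197.02, d_C = 124.70 km.
Circle about each station: (x + 161.5)² + (y + 137.0)² = 342.35²; (x + 81.8)² + (y − 61.6)² = 197.02²; (x + 4.1)² + (y − 28.3)² = 124.70².
Subtracting pairs of circle equations eliminates x²+y² and gives linear equations (the radical axes):
159.4 x + 397.2 y = 44021.19
314.8 x + 330.6 y = 57619.88
Solving the 2×2 system: x ≈ 115.2, y ≈ 64.6 km.

115.2 km east, 64.6 km north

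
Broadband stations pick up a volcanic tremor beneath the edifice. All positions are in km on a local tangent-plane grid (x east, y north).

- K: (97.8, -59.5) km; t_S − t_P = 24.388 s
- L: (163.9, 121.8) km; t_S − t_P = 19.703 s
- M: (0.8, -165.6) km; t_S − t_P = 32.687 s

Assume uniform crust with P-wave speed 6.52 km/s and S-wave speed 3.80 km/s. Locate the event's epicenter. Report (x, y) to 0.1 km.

(-15.3, 131.7)

Distance from S−P lag: d = Δt · v_P v_S / (v_P − v_S) = Δt · (6.52·3.80)/(6.52−3.80) ≈ 9.1088·Δt.
So d_K = 222.15, d_L = 179.47, d_M = 297.74 km.
Circle about each station: (x − 97.8)² + (y + 59.5)² = 222.15²; (x − 163.9)² + (y − 121.8)² = 179.47²; (x − 0.8)² + (y + 165.6)² = 297.74².
Subtracting pairs of circle equations eliminates x²+y² and gives linear equations (the radical axes):
132.2 x + 362.6 y = 45734.50
-194.0 x − 212.2 y = -24979.58
Solving the 2×2 system: x ≈ -15.3, y ≈ 131.7 km.
Check against K (with the unrounded x, y): √((x − 97.8)²+(y + 59.5)²) = 222.16 ≈ 222.15 km. ✓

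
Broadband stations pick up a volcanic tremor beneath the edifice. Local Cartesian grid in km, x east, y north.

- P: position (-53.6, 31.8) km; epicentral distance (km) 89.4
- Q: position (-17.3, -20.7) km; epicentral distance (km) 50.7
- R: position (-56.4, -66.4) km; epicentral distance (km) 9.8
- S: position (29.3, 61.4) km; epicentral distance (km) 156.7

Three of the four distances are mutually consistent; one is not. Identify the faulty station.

S

Solve using three stations at a time. Using P, Q, R (subtract circle equations pairwise → linear system) gives (x, y) ≈ (-52.1, -57.6).
Distances from that point to each station vs reported:
  P: calculated 89.4 vs reported 89.4 → residual 0.0 km
  Q: calculated 50.7 vs reported 50.7 → residual 0.0 km
  R: calculated 9.8 vs reported 9.8 → residual 0.0 km
  S: calculated 144.2 vs reported 156.7 → residual 12.5 km
P, Q, R are mutually consistent (residuals ≈ 0); S is off by 12.5 km.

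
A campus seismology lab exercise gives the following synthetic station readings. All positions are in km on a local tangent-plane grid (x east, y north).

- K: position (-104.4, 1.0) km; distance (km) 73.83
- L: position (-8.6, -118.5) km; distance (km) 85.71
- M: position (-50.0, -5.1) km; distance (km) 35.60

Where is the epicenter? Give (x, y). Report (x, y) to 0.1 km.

Circle about each station: (x + 104.4)² + (y − 1.0)² = 73.83²; (x + 8.6)² + (y + 118.5)² = 85.71²; (x + 50.0)² + (y + 5.1)² = 35.60².
Subtracting pairs of circle equations eliminates x²+y² and gives linear equations (the radical axes):
191.6 x − 239.0 y = 1320.51
108.8 x − 12.2 y = -4190.84
Solving the 2×2 system: x ≈ -43.0, y ≈ -40.0 km.

(-43.0, -40.0)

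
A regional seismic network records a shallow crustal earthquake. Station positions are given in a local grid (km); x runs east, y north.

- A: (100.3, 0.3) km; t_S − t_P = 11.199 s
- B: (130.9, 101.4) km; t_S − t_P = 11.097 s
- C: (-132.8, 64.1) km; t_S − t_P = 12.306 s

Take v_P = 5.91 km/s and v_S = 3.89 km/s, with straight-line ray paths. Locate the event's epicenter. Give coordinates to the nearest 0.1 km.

x ≈ 5.6 km, y ≈ 85.6 km

Distance from S−P lag: d = Δt · v_P v_S / (v_P − v_S) = Δt · (5.91·3.89)/(5.91−3.89) ≈ 11.3811·Δt.
So d_A = 127.46, d_B = 126.30, d_C = 140.06 km.
Circle about each station: (x − 100.3)² + (y − 0.3)² = 127.46²; (x − 130.9)² + (y − 101.4)² = 126.30²; (x + 132.8)² + (y − 64.1)² = 140.06².
Subtracting the A equation from the B and C equations removes the quadratic terms:
61.2 x + 202.2 y = 17650.95
-466.2 x + 127.6 y = 8313.72
Solving the 2×2 system: x ≈ 5.6, y ≈ 85.6 km.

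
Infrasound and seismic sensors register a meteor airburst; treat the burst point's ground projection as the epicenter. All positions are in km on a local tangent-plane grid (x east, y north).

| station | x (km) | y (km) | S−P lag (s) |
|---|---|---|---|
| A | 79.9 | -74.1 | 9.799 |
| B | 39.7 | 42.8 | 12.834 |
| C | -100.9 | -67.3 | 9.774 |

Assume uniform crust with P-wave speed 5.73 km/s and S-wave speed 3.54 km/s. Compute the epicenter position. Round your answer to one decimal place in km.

Distance from S−P lag: d = Δt · v_P v_S / (v_P − v_S) = Δt · (5.73·3.54)/(5.73−3.54) ≈ 9.2622·Δt.
So d_A = 90.76, d_B = 118.87, d_C = 90.53 km.
Circle about each station: (x − 79.9)² + (y + 74.1)² = 90.76²; (x − 39.7)² + (y − 42.8)² = 118.87²; (x + 100.9)² + (y + 67.3)² = 90.53².
Subtracting pairs of circle equations eliminates x²+y² and gives linear equations (the radical axes):
-80.4 x + 233.8 y = -14359.59
-361.6 x + 13.6 y = 2876.98
Solving the 2×2 system: x ≈ -10.4, y ≈ -65.0 km.

x ≈ -10.4 km, y ≈ -65.0 km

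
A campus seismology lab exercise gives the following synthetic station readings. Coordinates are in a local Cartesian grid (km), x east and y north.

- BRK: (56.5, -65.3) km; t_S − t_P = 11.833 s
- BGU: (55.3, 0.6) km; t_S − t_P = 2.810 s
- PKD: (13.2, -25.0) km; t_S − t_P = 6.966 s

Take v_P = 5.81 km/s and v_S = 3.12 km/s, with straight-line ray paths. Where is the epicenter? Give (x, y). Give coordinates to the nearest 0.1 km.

x ≈ 40.9 km, y ≈ 12.9 km

Distance from S−P lag: d = Δt · v_P v_S / (v_P − v_S) = Δt · (5.81·3.12)/(5.81−3.12) ≈ 6.7387·Δt.
So d_BRK = 79.74, d_BGU = 18.94, d_PKD = 46.94 km.
Circle about each station: (x − 56.5)² + (y + 65.3)² = 79.74²; (x − 55.3)² + (y − 0.6)² = 18.94²; (x − 13.2)² + (y + 25.0)² = 46.94².
Subtracting the BRK equation from the BGU and PKD equations removes the quadratic terms:
-2.4 x + 131.8 y = 1601.85
-86.6 x + 80.6 y = -2502.00
Solving the 2×2 system: x ≈ 40.9, y ≈ 12.9 km.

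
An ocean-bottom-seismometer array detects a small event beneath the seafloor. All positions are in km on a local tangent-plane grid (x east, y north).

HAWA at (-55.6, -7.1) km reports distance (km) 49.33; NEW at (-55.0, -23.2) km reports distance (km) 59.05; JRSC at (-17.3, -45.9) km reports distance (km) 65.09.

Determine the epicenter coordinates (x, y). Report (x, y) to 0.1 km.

(-13.8, 19.1)

Circle about each station: (x + 55.6)² + (y + 7.1)² = 49.33²; (x + 55.0)² + (y + 23.2)² = 59.05²; (x + 17.3)² + (y + 45.9)² = 65.09².
Subtracting pairs of circle equations eliminates x²+y² and gives linear equations (the radical axes):
1.2 x − 32.2 y = -631.98
76.6 x − 77.6 y = -2538.93
Solving the 2×2 system: x ≈ -13.8, y ≈ 19.1 km.
Check against HAWA (with the unrounded x, y): √((x + 55.6)²+(y + 7.1)²) = 49.35 ≈ 49.33 km. ✓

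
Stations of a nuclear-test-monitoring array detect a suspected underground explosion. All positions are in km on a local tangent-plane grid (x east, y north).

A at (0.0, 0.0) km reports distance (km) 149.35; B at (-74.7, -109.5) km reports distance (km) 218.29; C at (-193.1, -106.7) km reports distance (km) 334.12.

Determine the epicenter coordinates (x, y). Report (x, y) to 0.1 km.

Circle about each station: x² + y² = 149.35²; (x + 74.7)² + (y + 109.5)² = 218.29²; (x + 193.1)² + (y + 106.7)² = 334.12².
Subtracting the A equation from the B and C equations removes the quadratic terms:
-149.4 x − 219.0 y = -7774.76
-386.2 x − 213.4 y = -40658.25
Solving the 2×2 system: x ≈ 137.5, y ≈ -58.3 km.

(137.5, -58.3)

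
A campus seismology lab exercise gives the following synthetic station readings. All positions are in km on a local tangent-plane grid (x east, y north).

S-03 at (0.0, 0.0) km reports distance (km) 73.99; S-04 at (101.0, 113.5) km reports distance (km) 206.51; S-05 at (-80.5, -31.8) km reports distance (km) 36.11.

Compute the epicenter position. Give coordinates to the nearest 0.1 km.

x ≈ -73.9 km, y ≈ 3.7 km

Circle about each station: x² + y² = 73.99²; (x − 101.0)² + (y − 113.5)² = 206.51²; (x + 80.5)² + (y + 31.8)² = 36.11².
Subtracting pairs of circle equations eliminates x²+y² and gives linear equations (the radical axes):
202.0 x + 227.0 y = -14088.61
-161.0 x − 63.6 y = 11662.08
Solving the 2×2 system: x ≈ -73.9, y ≈ 3.7 km.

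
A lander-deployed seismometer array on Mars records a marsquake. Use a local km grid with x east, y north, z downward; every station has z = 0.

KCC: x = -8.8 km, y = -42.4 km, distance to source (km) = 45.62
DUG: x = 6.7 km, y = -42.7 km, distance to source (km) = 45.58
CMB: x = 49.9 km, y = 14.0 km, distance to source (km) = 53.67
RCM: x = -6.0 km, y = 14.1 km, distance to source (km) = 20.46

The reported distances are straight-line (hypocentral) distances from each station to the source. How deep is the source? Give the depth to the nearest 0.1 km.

Each station gives a sphere (x−x_i)² + (y−y_i)² + z² = d_i² (stations at z=0).
Subtracting the KCC sphere from DUG and CMB: z² cancels, leaving linear equations in x and y:
31.0 x − 0.6 y = -3.37
117.4 x + 112.8 y = 11.53
Solving: x ≈ -0.105, y ≈ 0.211 km (keep extra digits for the depth step; rounded: -0.1, 0.2).
Then from the KCC sphere: z² = 45.62² − (x + 8.8)² − (y + 42.4)² with x = -0.105, y = 0.211, so z ≈ 13.780 ≈ 13.8 km.

z ≈ 13.8 km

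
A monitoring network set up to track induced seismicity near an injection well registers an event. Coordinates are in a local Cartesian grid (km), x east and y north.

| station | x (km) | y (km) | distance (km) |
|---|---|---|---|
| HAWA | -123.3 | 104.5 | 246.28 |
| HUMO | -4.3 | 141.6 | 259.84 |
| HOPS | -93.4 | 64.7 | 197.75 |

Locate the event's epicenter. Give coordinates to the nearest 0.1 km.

x ≈ -17.5 km, y ≈ -117.9 km

Circle about each station: (x + 123.3)² + (y − 104.5)² = 246.28²; (x + 4.3)² + (y − 141.6)² = 259.84²; (x + 93.4)² + (y − 64.7)² = 197.75².
Subtracting the HAWA equation from the HUMO and HOPS equations removes the quadratic terms:
238.0 x + 74.2 y = -12917.08
59.8 x − 79.6 y = 8335.29
Solving the 2×2 system: x ≈ -17.5, y ≈ -117.9 km.
Check against HAWA (with the unrounded x, y): √((x + 123.3)²+(y − 104.5)²) = 246.25 ≈ 246.28 km. ✓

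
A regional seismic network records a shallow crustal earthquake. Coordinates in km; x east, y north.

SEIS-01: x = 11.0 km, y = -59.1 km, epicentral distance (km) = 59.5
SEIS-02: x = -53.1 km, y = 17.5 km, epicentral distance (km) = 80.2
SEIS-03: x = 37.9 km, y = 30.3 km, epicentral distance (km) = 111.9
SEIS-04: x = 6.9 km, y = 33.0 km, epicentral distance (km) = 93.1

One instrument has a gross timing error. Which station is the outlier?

Solve using three stations at a time. Using SEIS-01, SEIS-03, SEIS-04 (subtract circle equations pairwise → linear system) gives (x, y) ≈ (-46.3, -43.3).
Distances from that point to each station vs reported:
  SEIS-01: calculated 59.4 vs reported 59.5 → residual 0.1 km
  SEIS-02: calculated 61.2 vs reported 80.2 → residual 19.0 km
  SEIS-03: calculated 111.9 vs reported 111.9 → residual 0.0 km
  SEIS-04: calculated 93.0 vs reported 93.1 → residual 0.1 km
SEIS-01, SEIS-03, SEIS-04 are mutually consistent (residuals ≈ 0); SEIS-02 is off by 19.0 km.

SEIS-02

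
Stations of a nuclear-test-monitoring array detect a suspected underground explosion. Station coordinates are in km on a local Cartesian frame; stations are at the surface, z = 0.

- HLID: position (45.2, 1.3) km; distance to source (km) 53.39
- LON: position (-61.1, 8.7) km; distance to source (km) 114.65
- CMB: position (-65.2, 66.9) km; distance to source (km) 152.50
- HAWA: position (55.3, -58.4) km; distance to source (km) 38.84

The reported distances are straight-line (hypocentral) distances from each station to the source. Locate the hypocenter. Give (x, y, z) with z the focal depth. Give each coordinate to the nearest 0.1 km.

Each station gives a sphere (x−x_i)² + (y−y_i)² + z² = d_i² (stations at z=0).
Subtracting the HLID sphere from LON and CMB: z² cancels, leaving linear equations in x and y:
-212.6 x + 14.8 y = -8529.96
-220.8 x + 131.2 y = -13723.84
Solving: x ≈ 37.198, y ≈ -42.000 km (keep extra digits for the depth step; rounded: 37.2, -42.0).
Then from the HLID sphere: z² = 53.39² − (x − 45.2)² − (y − 1.3)² with x = 37.198, y = -42.000, so z ≈ 30.192 ≈ 30.2 km.
Check against HAWA (with the unrounded solution): distance 38.83 ≈ 38.84 km. ✓

(37.2, -42.0, 30.2)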